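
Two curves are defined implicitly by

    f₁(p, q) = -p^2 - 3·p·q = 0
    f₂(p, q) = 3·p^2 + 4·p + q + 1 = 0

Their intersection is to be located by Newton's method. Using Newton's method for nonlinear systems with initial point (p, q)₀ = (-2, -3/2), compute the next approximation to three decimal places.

(-1.398, -0.186)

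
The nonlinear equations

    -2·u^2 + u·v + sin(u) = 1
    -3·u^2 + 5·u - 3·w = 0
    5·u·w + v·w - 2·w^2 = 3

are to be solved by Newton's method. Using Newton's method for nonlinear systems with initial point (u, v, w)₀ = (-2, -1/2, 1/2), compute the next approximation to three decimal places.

(-0.694, -0.328, 0.068)

At (-2, -1/2, 1/2): F = (-8.90930, -23.500, -8.750).
Jacobian J = [[-4·u + v + cos(u), u, 0], [-6·u + 5, 0, -3], [5·w, w, 5·u + v - 4·w]].
At the point, J = [[7.08385, -2.000, 0.000], [17.000, 0.000, -3.000], [2.500, 0.500, -12.500]] (det J = -399.37422).
Solving J·Δ = −F gives Δ = (1.306, 0.172, -0.432).
Then the next iterate is (u, v, w)₁ = (-0.694, -0.328, 0.068).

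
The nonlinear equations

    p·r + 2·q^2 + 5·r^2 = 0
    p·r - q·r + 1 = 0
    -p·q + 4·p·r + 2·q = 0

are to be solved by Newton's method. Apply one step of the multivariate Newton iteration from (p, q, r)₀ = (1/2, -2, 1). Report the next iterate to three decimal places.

At (1/2, -2, 1): F = (13.500, 3.500, -1.000).
Jacobian J = [[r, 4·q, p + 10·r], [r, -r, p - q], [-q + 4·r, -p + 2, 4·p]].
At the point, J = [[1.000, -8.000, 10.500], [1.000, -1.000, 2.500], [6.000, 1.500, 2.000]] (det J = -31.000).
Solving J·Δ = −F gives Δ = (1.387, -1.484, -2.548).
Then the next iterate is (p, q, r)₁ = (1.887, -3.484, -1.548).

(1.887, -3.484, -1.548)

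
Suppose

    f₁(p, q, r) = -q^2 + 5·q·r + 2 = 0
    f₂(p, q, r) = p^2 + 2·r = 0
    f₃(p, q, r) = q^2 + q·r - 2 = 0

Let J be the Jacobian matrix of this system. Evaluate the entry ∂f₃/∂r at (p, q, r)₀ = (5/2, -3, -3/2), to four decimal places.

-3.0000

∂f₃/∂r = q.
At (5/2, -3, -3/2) this is -3.0000.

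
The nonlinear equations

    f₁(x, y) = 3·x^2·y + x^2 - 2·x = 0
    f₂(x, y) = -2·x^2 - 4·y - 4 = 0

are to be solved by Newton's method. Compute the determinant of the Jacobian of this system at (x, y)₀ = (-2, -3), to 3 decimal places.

-216.000

J = [[6·x·y + 2·x - 2, 3·x^2], [-4·x, -4]].
At the point, J = [[30.000, 12.000], [8.000, -4.000]].
det J = -216.000.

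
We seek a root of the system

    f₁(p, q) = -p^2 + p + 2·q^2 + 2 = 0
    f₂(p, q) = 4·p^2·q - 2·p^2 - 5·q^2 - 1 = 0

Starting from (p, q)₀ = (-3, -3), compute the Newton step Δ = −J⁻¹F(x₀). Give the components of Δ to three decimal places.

(1.045, 1.276)

At (-3, -3): F = (8.000, -172.000).
Jacobian J = [[-2·p + 1, 4·q], [8·p·q - 4·p, 4·p^2 - 10·q]].
At the point, J = [[7.000, -12.000], [84.000, 66.000]] (det J = 1470.000).
Solving J·Δ = −F gives Δ = (1.045, 1.276).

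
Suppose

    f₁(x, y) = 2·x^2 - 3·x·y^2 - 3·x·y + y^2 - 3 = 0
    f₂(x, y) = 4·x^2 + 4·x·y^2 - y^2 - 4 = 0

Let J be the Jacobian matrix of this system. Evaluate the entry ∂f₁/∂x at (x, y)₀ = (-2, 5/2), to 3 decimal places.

∂f₁/∂x = 4·x - 3·y^2 - 3·y.
At (-2, 5/2) this is -34.250.

-34.250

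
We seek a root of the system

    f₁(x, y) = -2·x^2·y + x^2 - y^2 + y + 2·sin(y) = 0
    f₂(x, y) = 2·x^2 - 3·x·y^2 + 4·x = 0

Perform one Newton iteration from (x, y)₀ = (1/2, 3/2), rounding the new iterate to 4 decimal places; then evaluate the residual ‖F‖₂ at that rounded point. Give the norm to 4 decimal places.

2.9333

At (1/2, 3/2): F = (0.744990, -0.8750).
Jacobian J = [[-4·x·y + 2·x, -2·x^2 - 2·y + 2·cos(y) + 1], [4·x - 3·y^2 + 4, -6·x·y]].
At the point, J = [[-2.0000, -2.358526], [-0.7500, -4.5000]] (det J = 7.231106).
Solving J·Δ = −F gives Δ = (0.7490, -0.3193).
Then the next iterate is (x, y)₁ = (1.2490, 1.1807).
Re-evaluating at (1.2490, 1.1807): F = (-0.487393, 2.892487), so ‖F‖₂ = 2.9333.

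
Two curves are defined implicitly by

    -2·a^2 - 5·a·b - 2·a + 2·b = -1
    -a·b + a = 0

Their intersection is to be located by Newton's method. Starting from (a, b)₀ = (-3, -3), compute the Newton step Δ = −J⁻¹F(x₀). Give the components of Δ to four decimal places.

(-2.5714, 7.4286)

At (-3, -3): F = (-62.0000, -12.0000).
Jacobian J = [[-4·a - 5·b - 2, -5·a + 2], [-b + 1, -a]].
At the point, J = [[25.0000, 17.0000], [4.0000, 3.0000]] (det J = 7.0000).
Solving J·Δ = −F gives Δ = (-2.5714, 7.4286).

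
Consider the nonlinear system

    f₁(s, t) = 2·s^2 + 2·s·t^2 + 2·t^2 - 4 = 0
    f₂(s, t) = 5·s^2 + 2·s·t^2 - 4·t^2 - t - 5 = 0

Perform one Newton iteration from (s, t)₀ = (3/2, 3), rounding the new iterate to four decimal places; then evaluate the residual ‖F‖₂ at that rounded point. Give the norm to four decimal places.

At (3/2, 3): F = (45.5000, -5.7500).
Jacobian J = [[4·s + 2·t^2, 4·s·t + 4·t], [10·s + 2·t^2, 4·s·t - 8·t - 1]].
At the point, J = [[24.0000, 30.0000], [33.0000, -7.0000]] (det J = -1158.0000).
Solving J·Δ = −F gives Δ = (-0.1261, -1.4158).
Then the next iterate is (s, t)₁ = (1.3739, 1.5842).
Re-evaluating at (1.3739, 1.5842): F = (11.690707, -0.288827), so ‖F‖₂ = 11.6943.

11.6943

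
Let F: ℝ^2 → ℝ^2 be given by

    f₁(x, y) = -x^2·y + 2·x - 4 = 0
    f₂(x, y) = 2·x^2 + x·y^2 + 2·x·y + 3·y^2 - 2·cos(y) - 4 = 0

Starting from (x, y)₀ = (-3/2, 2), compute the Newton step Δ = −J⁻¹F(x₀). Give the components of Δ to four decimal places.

At (-3/2, 2): F = (-11.5000, 1.332294).
Jacobian J = [[-2·x·y + 2, -x^2], [4·x + y^2 + 2·y, 2·x·y + 2·x + 6·y + 2·sin(y)]].
At the point, J = [[8.0000, -2.2500], [2.0000, 4.818595]] (det J = 43.048759).
Solving J·Δ = −F gives Δ = (1.2176, -0.7819).

(1.2176, -0.7819)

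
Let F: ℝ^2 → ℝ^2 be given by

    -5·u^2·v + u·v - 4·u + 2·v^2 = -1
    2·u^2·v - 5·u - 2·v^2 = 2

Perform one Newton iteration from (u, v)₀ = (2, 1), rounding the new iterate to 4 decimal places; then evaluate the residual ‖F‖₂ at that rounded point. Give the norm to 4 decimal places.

At (2, 1): F = (-23.0000, -6.0000).
Jacobian J = [[-10·u·v + v - 4, -5·u^2 + u + 4·v], [4·u·v - 5, 2·u^2 - 4·v]].
At the point, J = [[-23.0000, -14.0000], [3.0000, 4.0000]] (det J = -50.0000).
Solving J·Δ = −F gives Δ = (-3.5200, 4.1400).
Then the next iterate is (u, v)₁ = (-1.5200, 5.1400).
Re-evaluating at (-1.5200, 5.1400): F = (-7.270880, -23.488288), so ‖F‖₂ = 24.5879.

24.5879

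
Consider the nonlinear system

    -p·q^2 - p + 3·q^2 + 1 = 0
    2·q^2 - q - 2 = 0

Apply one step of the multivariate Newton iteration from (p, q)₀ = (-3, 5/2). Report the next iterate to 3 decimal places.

At (-3, 5/2): F = (41.500, 8.000).
Jacobian J = [[-q^2 - 1, -2·p·q + 6·q], [0, 4·q - 1]].
At the point, J = [[-7.250, 30.000], [0.000, 9.000]] (det J = -65.250).
Solving J·Δ = −F gives Δ = (2.046, -0.889).
Then the next iterate is (p, q)₁ = (-0.954, 1.611).

(-0.954, 1.611)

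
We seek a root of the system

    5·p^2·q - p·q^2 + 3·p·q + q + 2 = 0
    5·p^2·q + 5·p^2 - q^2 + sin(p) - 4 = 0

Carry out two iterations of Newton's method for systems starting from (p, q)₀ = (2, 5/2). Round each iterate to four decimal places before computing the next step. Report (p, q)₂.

At (2, 5/2): F = (57.0000, 60.659297).
Jacobian J = [[10·p·q - q^2 + 3·q, 5·p^2 - 2·p·q + 3·p + 1], [10·p·q + 10·p + cos(p), 5·p^2 - 2·q]].
At the point, J = [[51.2500, 17.0000], [69.583853, 15.0000]] (det J = -414.175504).
Solving J·Δ = −F gives Δ = (-0.4254, -2.0704).
Then the next iterate is (p, q)₁ = (1.5746, 0.4296).
Round to (1.5746, 0.4296) and repeat: F = (9.494019, 14.537939), J = [[7.868725, 16.767729], [22.506678, 11.537626]].
Δ = (-0.4684, -0.3464), so (p, q)₂ = (1.1062, 0.0832).

(1.1062, 0.0832)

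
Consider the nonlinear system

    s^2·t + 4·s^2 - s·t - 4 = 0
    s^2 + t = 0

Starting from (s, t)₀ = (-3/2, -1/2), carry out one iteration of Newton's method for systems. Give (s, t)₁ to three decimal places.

(1.250, 6.000)

At (-3/2, -1/2): F = (3.125, 1.750).
Jacobian J = [[2·s·t + 8·s - t, s^2 - s], [2·s, 1]].
At the point, J = [[-10.000, 3.750], [-3.000, 1.000]] (det J = 1.250).
Solving J·Δ = −F gives Δ = (2.750, 6.500).
Then the next iterate is (s, t)₁ = (1.250, 6.000).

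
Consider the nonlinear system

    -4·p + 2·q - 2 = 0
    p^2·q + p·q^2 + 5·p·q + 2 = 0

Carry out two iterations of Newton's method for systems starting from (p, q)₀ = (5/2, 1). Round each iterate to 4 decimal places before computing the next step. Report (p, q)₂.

At (5/2, 1): F = (-10.0000, 23.2500).
Jacobian J = [[-4, 2], [2·p·q + q^2 + 5·q, p^2 + 2·p·q + 5·p]].
At the point, J = [[-4.0000, 2.0000], [11.0000, 23.7500]] (det J = -117.0000).
Solving J·Δ = −F gives Δ = (-2.4274, 0.1453).
Then the next iterate is (p, q)₁ = (0.0726, 1.1453).
Round to (0.0726, 1.1453) and repeat: F = (0.0002, 2.517011), J = [[-4.0000, 2.0000], [7.204510, 0.534568]].
Δ = (-0.3042, -0.6085), so (p, q)₂ = (-0.2316, 0.5368).

(-0.2316, 0.5368)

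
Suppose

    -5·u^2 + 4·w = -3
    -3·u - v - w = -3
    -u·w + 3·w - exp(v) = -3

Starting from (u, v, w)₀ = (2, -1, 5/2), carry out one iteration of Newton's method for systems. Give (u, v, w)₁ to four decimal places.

(0.3132, 6.2445, -4.1841)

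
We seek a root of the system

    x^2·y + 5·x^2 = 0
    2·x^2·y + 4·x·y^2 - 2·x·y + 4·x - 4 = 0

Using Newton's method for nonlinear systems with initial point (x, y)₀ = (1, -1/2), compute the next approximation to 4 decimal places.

At (1, -1/2): F = (4.5000, 1.0000).
Jacobian J = [[2·x·y + 10·x, x^2], [4·x·y + 4·y^2 - 2·y + 4, 2·x^2 + 8·x·y - 2·x]].
At the point, J = [[9.0000, 1.0000], [4.0000, -4.0000]] (det J = -40.0000).
Solving J·Δ = −F gives Δ = (-0.4750, -0.2250).
Then the next iterate is (x, y)₁ = (0.5250, -0.7250).

(0.5250, -0.7250)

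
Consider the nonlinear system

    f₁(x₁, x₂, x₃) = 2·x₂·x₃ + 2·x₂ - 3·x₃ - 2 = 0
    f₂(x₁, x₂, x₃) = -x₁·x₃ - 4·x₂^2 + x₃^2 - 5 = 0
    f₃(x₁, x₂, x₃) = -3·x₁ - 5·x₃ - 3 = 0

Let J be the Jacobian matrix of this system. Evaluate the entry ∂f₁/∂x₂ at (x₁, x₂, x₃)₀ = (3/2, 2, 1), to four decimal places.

4.0000

∂f₁/∂x₂ = 2·x₃ + 2.
At (3/2, 2, 1) this is 4.0000.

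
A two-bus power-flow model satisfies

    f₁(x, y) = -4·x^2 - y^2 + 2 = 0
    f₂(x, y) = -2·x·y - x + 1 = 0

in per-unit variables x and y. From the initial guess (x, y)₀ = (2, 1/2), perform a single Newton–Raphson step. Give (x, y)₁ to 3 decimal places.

(1.129, 0.185)

At (2, 1/2): F = (-14.250, -3.000).
Jacobian J = [[-8·x, -2·y], [-2·y - 1, -2·x]].
At the point, J = [[-16.000, -1.000], [-2.000, -4.000]] (det J = 62.000).
Solving J·Δ = −F gives Δ = (-0.871, -0.315).
Then the next iterate is (x, y)₁ = (1.129, 0.185).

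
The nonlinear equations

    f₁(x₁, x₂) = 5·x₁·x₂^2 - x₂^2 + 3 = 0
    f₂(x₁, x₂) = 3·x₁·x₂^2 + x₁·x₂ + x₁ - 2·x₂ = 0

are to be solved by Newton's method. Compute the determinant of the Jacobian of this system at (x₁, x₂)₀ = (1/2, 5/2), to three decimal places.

J = [[5·x₂^2, 10·x₁·x₂ - 2·x₂], [3·x₂^2 + x₂ + 1, 6·x₁·x₂ + x₁ - 2]].
At the point, J = [[31.250, 7.500], [22.250, 6.000]].
det J = 20.625.

20.625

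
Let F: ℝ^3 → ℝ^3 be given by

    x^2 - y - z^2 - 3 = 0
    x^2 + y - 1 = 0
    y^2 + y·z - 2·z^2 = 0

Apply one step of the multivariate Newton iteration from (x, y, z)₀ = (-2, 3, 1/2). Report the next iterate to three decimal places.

At (-2, 3, 1/2): F = (-2.250, 6.000, 10.000).
Jacobian J = [[2·x, -1, -2·z], [2·x, 1, 0], [0, 2·y + z, y - 4·z]].
At the point, J = [[-4.000, -1.000, -1.000], [-4.000, 1.000, 0.000], [0.000, 6.500, 1.000]] (det J = 18.000).
Solving J·Δ = −F gives Δ = (1.403, -0.389, -7.472).
Then the next iterate is (x, y, z)₁ = (-0.597, 2.611, -6.972).

(-0.597, 2.611, -6.972)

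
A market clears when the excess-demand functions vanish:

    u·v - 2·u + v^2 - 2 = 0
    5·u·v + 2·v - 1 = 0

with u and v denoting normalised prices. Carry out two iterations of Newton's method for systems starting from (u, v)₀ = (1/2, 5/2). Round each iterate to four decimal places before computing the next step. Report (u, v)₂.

(-0.2208, 1.4222)

At (1/2, 5/2): F = (4.5000, 10.2500).
Jacobian J = [[v - 2, u + 2·v], [5·v, 5·u + 2]].
At the point, J = [[0.5000, 5.5000], [12.5000, 4.5000]] (det J = -66.5000).
Solving J·Δ = −F gives Δ = (-0.5432, -0.7688).
Then the next iterate is (u, v)₁ = (-0.0432, 1.7312).
Round to (-0.0432, 1.7312) and repeat: F = (1.008666, 2.088461), J = [[-0.2688, 3.4192], [8.6560, 1.7840]].
Δ = (-0.1776, -0.3090), so (u, v)₂ = (-0.2208, 1.4222).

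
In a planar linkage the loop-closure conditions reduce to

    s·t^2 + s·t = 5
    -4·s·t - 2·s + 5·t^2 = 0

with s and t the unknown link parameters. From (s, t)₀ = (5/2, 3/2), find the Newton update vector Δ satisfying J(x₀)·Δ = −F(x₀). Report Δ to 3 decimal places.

(-1.108, -0.022)

At (5/2, 3/2): F = (4.375, -8.750).
Jacobian J = [[t^2 + t, 2·s·t + s], [-4·t - 2, -4·s + 10·t]].
At the point, J = [[3.750, 10.000], [-8.000, 5.000]] (det J = 98.750).
Solving J·Δ = −F gives Δ = (-1.108, -0.022).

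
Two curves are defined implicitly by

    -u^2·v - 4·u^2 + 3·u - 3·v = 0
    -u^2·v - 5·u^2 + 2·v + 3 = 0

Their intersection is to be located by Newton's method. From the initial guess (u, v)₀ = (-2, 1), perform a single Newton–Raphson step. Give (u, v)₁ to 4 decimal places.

(-1.3852, -1.1230)

At (-2, 1): F = (-29.0000, -19.0000).
Jacobian J = [[-2·u·v - 8·u + 3, -u^2 - 3], [-2·u·v - 10·u, -u^2 + 2]].
At the point, J = [[23.0000, -7.0000], [24.0000, -2.0000]] (det J = 122.0000).
Solving J·Δ = −F gives Δ = (0.6148, -2.1230).
Then the next iterate is (u, v)₁ = (-1.3852, -1.1230).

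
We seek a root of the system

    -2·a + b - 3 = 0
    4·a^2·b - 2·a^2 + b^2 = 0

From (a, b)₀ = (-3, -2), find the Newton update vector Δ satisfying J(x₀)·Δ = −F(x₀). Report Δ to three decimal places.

(0.952, 0.903)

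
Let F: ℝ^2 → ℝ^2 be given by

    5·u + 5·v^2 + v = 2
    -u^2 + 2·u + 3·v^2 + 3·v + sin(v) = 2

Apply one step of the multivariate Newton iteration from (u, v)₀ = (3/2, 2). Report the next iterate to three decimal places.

(1.178, 0.767)

At (3/2, 2): F = (27.500, 17.65930).
Jacobian J = [[5, 10·v + 1], [-2·u + 2, 6·v + cos(v) + 3]].
At the point, J = [[5.000, 21.000], [-1.000, 14.58385]] (det J = 93.91927).
Solving J·Δ = −F gives Δ = (-0.322, -1.233).
Then the next iterate is (u, v)₁ = (1.178, 0.767).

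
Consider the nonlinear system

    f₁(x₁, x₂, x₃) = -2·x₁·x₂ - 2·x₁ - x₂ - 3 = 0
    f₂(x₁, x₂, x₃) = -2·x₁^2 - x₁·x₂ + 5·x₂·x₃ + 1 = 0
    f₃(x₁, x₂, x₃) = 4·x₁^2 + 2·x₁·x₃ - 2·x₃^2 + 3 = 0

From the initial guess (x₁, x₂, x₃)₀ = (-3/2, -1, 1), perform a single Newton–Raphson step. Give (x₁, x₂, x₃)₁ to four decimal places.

(-0.8990, 0.0000, 1.1414)

At (-3/2, -1, 1): F = (-2.0000, -10.0000, 7.0000).
Jacobian J = [[-2·x₂ - 2, -2·x₁ - 1, 0], [-4·x₁ - x₂, -x₁ + 5·x₃, 5·x₂], [8·x₁ + 2·x₃, 0, 2·x₁ - 4·x₃]].
At the point, J = [[0.0000, 2.0000, 0.0000], [7.0000, 6.5000, -5.0000], [-10.0000, 0.0000, -7.0000]] (det J = 198.0000).
Solving J·Δ = −F gives Δ = (0.6010, 1.0000, 0.1414).
Then the next iterate is (x₁, x₂, x₃)₁ = (-0.8990, 0.0000, 1.1414).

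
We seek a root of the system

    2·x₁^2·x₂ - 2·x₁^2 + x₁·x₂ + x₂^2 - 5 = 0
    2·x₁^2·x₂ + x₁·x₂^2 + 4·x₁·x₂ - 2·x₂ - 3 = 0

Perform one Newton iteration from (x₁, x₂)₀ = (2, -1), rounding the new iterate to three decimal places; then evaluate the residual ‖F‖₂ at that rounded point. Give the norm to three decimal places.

At (2, -1): F = (-22.000, -15.000).
Jacobian J = [[4·x₁·x₂ - 4·x₁ + x₂, 2·x₁^2 + x₁ + 2·x₂], [4·x₁·x₂ + x₂^2 + 4·x₂, 2·x₁^2 + 2·x₁·x₂ + 4·x₁ - 2]].
At the point, J = [[-17.000, 8.000], [-11.000, 10.000]] (det J = -82.000).
Solving J·Δ = −F gives Δ = (-1.220, 0.159).
Then the next iterate is (x₁, x₂)₁ = (0.780, -0.841).
Re-evaluating at (0.780, -0.841): F = (-7.18883, -4.41357), so ‖F‖₂ = 8.436.

8.436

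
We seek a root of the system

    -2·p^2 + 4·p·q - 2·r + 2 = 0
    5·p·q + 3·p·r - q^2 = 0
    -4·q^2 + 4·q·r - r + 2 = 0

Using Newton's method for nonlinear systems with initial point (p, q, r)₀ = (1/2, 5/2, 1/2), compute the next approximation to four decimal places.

(0.2387, 2.1493, 1.8542)

At (1/2, 5/2, 1/2): F = (5.5000, 0.7500, -18.5000).
Jacobian J = [[-4·p + 4·q, 4·p, -2], [5·q + 3·r, 5·p - 2·q, 3·p], [0, -8·q + 4·r, 4·q - 1]].
At the point, J = [[8.0000, 2.0000, -2.0000], [14.0000, -2.5000, 1.5000], [0.0000, -18.0000, 9.0000]] (det J = 288.0000).
Solving J·Δ = −F gives Δ = (-0.2613, -0.3507, 1.3542).
Then the next iterate is (p, q, r)₁ = (0.2387, 2.1493, 1.8542).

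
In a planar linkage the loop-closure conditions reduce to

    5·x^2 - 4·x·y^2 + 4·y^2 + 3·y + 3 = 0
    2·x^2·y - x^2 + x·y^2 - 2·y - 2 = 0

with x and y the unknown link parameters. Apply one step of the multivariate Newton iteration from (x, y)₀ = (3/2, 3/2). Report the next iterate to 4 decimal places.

(-0.1236, 3.0028)

At (3/2, 3/2): F = (14.2500, 2.8750).
Jacobian J = [[10·x - 4·y^2, -8·x·y + 8·y + 3], [4·x·y - 2·x + y^2, 2·x^2 + 2·x·y - 2]].
At the point, J = [[6.0000, -3.0000], [8.2500, 7.0000]] (det J = 66.7500).
Solving J·Δ = −F gives Δ = (-1.6236, 1.5028).
Then the next iterate is (x, y)₁ = (-0.1236, 3.0028).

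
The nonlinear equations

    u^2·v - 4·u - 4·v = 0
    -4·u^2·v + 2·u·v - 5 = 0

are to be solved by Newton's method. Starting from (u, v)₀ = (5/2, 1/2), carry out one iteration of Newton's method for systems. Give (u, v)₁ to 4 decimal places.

At (5/2, 1/2): F = (-8.8750, -15.0000).
Jacobian J = [[2·u·v - 4, u^2 - 4], [-8·u·v + 2·v, -4·u^2 + 2·u]].
At the point, J = [[-1.5000, 2.2500], [-9.0000, -20.0000]] (det J = 50.2500).
Solving J·Δ = −F gives Δ = (-4.2040, 1.1418).
Then the next iterate is (u, v)₁ = (-1.7040, 1.6418).

(-1.7040, 1.6418)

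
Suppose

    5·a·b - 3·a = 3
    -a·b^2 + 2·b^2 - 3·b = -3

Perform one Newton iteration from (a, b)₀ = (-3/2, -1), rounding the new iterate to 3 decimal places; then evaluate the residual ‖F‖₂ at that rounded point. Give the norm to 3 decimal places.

3.460

At (-3/2, -1): F = (9.000, 9.500).
Jacobian J = [[5·b - 3, 5·a], [-b^2, -2·a·b + 4·b - 3]].
At the point, J = [[-8.000, -7.500], [-1.000, -10.000]] (det J = 72.500).
Solving J·Δ = −F gives Δ = (0.259, 0.924).
Then the next iterate is (a, b)₁ = (-1.241, -0.076).
Re-evaluating at (-1.241, -0.076): F = (1.19458, 3.24672), so ‖F‖₂ = 3.460.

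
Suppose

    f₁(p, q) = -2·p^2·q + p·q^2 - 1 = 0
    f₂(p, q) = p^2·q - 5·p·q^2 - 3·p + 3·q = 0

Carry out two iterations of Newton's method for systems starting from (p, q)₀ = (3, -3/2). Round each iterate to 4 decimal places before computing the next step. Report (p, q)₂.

At (3, -3/2): F = (32.7500, -60.7500).
Jacobian J = [[-4·p·q + q^2, -2·p^2 + 2·p·q], [2·p·q - 5·q^2 - 3, p^2 - 10·p·q + 3]].
At the point, J = [[20.2500, -27.0000], [-23.2500, 57.0000]] (det J = 526.5000).
Solving J·Δ = −F gives Δ = (-0.4302, 0.8903).
Then the next iterate is (p, q)₁ = (2.5698, -0.6097).
Round to (2.5698, -0.6097) and repeat: F = (8.008044, -18.341292), J = [[6.638962, -16.341358], [-7.992285, 25.271943]].
Δ = (2.6185, 1.5539), so (p, q)₂ = (5.1883, 0.9442).

(5.1883, 0.9442)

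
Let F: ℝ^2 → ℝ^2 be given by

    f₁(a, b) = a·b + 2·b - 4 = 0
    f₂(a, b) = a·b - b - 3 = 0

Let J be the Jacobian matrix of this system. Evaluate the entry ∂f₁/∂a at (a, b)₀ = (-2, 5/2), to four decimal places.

2.5000

∂f₁/∂a = b.
At (-2, 5/2) this is 2.5000.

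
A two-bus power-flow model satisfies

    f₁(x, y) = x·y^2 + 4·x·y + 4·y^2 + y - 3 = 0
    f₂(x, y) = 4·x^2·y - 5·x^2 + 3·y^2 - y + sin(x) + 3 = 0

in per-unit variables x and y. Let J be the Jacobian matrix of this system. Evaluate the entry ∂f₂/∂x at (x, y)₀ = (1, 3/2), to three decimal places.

2.540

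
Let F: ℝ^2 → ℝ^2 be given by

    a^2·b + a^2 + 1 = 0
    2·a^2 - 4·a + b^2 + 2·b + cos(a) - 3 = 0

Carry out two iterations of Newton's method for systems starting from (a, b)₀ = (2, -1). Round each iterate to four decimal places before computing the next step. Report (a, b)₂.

At (2, -1): F = (1.0000, -4.416147).
Jacobian J = [[2·a·b + 2·a, a^2], [4·a - sin(a) - 4, 2·b + 2]].
At the point, J = [[0.0000, 4.0000], [3.090703, 0.0000]] (det J = -12.362810).
Solving J·Δ = −F gives Δ = (1.4288, -0.2500).
Then the next iterate is (a, b)₁ = (3.4288, -1.2500).
Round to (3.4288, -1.2500) and repeat: F = (-1.939167, 4.901600), J = [[-1.7144, 11.756669], [9.998475, -0.5000]].
Δ = (-0.4855, 0.0941), so (a, b)₂ = (2.9433, -1.1559).

(2.9433, -1.1559)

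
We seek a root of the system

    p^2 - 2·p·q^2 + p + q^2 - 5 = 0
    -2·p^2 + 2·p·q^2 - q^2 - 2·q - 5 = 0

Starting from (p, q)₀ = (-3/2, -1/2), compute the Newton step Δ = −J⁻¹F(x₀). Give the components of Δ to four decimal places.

(2.1190, -2.1369)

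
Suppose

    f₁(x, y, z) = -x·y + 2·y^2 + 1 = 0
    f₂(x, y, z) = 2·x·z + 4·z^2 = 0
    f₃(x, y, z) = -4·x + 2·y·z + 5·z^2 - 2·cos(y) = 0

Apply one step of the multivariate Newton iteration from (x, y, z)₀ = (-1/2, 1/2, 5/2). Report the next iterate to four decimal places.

(-0.6001, -0.2200, 1.3421)

At (-1/2, 1/2, 5/2): F = (1.7500, 22.5000, 33.994835).
Jacobian J = [[-y, -x + 4·y, 0], [2·z, 0, 2·x + 8·z], [-4, 2·z + 2·sin(y), 2·y + 10·z]].
At the point, J = [[-0.5000, 2.5000, 0.0000], [5.0000, 0.0000, 19.0000], [-4.0000, 5.958851, 26.0000]] (det J = -458.390915).
Solving J·Δ = −F gives Δ = (-0.1001, -0.7200, -1.1579).
Then the next iterate is (x, y, z)₁ = (-0.6001, -0.2200, 1.3421).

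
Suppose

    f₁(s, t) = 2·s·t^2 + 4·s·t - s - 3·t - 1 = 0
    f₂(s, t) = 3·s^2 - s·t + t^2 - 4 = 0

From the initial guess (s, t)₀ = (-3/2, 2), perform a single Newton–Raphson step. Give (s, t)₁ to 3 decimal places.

(-1.214, 0.800)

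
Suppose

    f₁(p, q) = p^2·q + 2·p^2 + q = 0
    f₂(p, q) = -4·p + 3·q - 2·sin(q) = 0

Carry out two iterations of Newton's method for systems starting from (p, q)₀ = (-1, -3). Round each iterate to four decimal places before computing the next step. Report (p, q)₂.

At (-1, -3): F = (-4.0000, -4.717760).
Jacobian J = [[2·p·q + 4·p, p^2 + 1], [-4, -2·cos(q) + 3]].
At the point, J = [[2.0000, 2.0000], [-4.0000, 4.979985]] (det J = 17.959970).
Solving J·Δ = −F gives Δ = (0.5838, 1.4162).
Then the next iterate is (p, q)₁ = (-0.4162, -1.5838).
Round to (-0.4162, -1.5838) and repeat: F = (-1.511705, -1.086769), J = [[-0.346445, 1.173222], [-4.0000, 3.026007]].
Δ = (0.9053, 1.5558), so (p, q)₂ = (0.4891, -0.0280).

(0.4891, -0.0280)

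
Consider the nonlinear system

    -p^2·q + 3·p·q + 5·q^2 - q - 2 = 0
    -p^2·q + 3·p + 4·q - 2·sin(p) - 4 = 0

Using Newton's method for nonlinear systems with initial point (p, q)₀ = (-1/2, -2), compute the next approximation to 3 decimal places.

(-4.438, 0.418)

At (-1/2, -2): F = (23.500, -12.04115).
Jacobian J = [[-2·p·q + 3·q, -p^2 + 3·p + 10·q - 1], [-2·p·q - 2·cos(p) + 3, -p^2 + 4]].
At the point, J = [[-8.000, -22.750], [-0.75517, 3.750]] (det J = -47.18001).
Solving J·Δ = −F gives Δ = (-3.938, 2.418).
Then the next iterate is (p, q)₁ = (-4.438, 0.418).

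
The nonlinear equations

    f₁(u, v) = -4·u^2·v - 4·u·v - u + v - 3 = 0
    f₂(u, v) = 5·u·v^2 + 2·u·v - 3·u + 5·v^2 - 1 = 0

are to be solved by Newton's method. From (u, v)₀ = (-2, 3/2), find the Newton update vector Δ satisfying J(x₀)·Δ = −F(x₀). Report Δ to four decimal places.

(0.5435, -0.3229)

At (-2, 3/2): F = (-11.5000, -12.2500).
Jacobian J = [[-8·u·v - 4·v - 1, -4·u^2 - 4·u + 1], [5·v^2 + 2·v - 3, 10·u·v + 2·u + 10·v]].
At the point, J = [[17.0000, -7.0000], [11.2500, -19.0000]] (det J = -244.2500).
Solving J·Δ = −F gives Δ = (0.5435, -0.3229).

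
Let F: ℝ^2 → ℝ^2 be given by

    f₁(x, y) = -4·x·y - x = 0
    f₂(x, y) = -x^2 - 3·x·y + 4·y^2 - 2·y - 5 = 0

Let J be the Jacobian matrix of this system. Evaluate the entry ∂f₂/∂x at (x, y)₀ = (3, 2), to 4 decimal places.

∂f₂/∂x = -2·x - 3·y.
At (3, 2) this is -12.0000.

-12.0000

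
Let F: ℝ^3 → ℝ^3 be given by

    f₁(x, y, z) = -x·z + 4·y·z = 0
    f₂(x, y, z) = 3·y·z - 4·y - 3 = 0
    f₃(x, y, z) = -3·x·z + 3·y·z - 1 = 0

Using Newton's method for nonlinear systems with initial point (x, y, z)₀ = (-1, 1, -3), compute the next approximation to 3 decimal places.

At (-1, 1, -3): F = (-15.000, -16.000, -19.000).
Jacobian J = [[-z, 4·z, -x + 4·y], [0, 3·z - 4, 3·y], [-3·z, 3·z, -3·x + 3·y]].
At the point, J = [[3.000, -12.000, 5.000], [0.000, -13.000, 3.000], [9.000, -9.000, 6.000]] (det J = 108.000).
Solving J·Δ = −F gives Δ = (2.019, -1.833, -2.611).
Then the next iterate is (x, y, z)₁ = (1.019, -0.833, -5.611).

(1.019, -0.833, -5.611)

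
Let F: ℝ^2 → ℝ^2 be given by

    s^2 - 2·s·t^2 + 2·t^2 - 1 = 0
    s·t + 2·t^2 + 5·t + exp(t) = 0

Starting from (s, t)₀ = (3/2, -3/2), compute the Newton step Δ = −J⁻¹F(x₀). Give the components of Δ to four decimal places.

At (3/2, -3/2): F = (-1.0000, -5.026870).
Jacobian J = [[2·s - 2·t^2, -4·s·t + 4·t], [t, s + 4·t + exp(t) + 5]].
At the point, J = [[-1.5000, 3.0000], [-1.5000, 0.723130]] (det J = 3.415305).
Solving J·Δ = −F gives Δ = (-4.2039, -1.7686).

(-4.2039, -1.7686)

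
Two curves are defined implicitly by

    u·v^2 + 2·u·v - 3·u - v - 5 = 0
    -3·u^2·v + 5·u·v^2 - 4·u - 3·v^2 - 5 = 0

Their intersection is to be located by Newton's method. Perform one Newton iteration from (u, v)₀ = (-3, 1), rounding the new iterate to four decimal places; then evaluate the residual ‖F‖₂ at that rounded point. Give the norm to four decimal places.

At (-3, 1): F = (-6.0000, -38.0000).
Jacobian J = [[v^2 + 2·v - 3, 2·u·v + 2·u - 1], [-6·u·v + 5·v^2 - 4, -3·u^2 + 10·u·v - 6·v]].
At the point, J = [[0.0000, -13.0000], [19.0000, -63.0000]] (det J = 247.0000).
Solving J·Δ = −F gives Δ = (0.4696, -0.4615).
Then the next iterate is (u, v)₁ = (-2.5304, 0.5385).
Re-evaluating at (-2.5304, 0.5385): F = (-1.406312, -9.761126), so ‖F‖₂ = 9.8619.

9.8619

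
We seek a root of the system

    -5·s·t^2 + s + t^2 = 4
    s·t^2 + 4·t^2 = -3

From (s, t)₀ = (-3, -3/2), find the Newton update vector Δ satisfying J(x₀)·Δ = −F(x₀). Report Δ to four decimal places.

(-1.1892, 0.8581)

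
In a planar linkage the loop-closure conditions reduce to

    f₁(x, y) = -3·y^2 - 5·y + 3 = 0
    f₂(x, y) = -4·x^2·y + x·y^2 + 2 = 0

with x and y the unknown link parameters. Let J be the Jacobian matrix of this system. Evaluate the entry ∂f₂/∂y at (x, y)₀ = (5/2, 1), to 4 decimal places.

∂f₂/∂y = -4·x^2 + 2·x·y.
At (5/2, 1) this is -20.0000.

-20.0000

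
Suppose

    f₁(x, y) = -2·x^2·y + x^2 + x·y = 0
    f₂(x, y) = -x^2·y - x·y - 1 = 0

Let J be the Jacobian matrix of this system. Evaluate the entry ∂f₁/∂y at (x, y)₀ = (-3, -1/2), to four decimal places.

-21.0000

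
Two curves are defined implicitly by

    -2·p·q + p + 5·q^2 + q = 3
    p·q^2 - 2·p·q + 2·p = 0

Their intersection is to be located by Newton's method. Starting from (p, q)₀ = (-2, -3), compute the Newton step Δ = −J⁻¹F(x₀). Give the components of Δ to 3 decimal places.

At (-2, -3): F = (25.000, -34.000).
Jacobian J = [[-2·q + 1, -2·p + 10·q + 1], [q^2 - 2·q + 2, 2·p·q - 2·p]].
At the point, J = [[7.000, -25.000], [17.000, 16.000]] (det J = 537.000).
Solving J·Δ = −F gives Δ = (0.838, 1.235).

(0.838, 1.235)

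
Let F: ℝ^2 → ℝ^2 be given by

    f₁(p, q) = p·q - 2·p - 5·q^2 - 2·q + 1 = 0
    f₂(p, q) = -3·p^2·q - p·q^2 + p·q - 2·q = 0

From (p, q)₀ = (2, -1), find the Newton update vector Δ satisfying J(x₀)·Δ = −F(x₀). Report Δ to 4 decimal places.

(-0.4737, 0.6579)

At (2, -1): F = (-8.0000, 10.0000).
Jacobian J = [[q - 2, p - 10·q - 2], [-6·p·q - q^2 + q, -3·p^2 - 2·p·q + p - 2]].
At the point, J = [[-3.0000, 10.0000], [10.0000, -8.0000]] (det J = -76.0000).
Solving J·Δ = −F gives Δ = (-0.4737, 0.6579).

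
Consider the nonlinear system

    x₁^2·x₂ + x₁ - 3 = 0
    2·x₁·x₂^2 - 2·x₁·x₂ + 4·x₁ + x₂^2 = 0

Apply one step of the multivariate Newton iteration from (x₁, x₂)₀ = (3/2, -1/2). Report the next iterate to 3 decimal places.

(1.415, 0.648)

At (3/2, -1/2): F = (-2.625, 8.500).
Jacobian J = [[2·x₁·x₂ + 1, x₁^2], [2·x₂^2 - 2·x₂ + 4, 4·x₁·x₂ - 2·x₁ + 2·x₂]].
At the point, J = [[-0.500, 2.250], [5.500, -7.000]] (det J = -8.875).
Solving J·Δ = −F gives Δ = (-0.085, 1.148).
Then the next iterate is (x₁, x₂)₁ = (1.415, 0.648).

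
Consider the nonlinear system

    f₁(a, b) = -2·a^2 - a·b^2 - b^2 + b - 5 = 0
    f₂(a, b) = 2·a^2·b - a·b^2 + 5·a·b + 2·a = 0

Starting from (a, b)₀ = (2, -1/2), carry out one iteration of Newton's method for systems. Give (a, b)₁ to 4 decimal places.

(0.1986, -0.6528)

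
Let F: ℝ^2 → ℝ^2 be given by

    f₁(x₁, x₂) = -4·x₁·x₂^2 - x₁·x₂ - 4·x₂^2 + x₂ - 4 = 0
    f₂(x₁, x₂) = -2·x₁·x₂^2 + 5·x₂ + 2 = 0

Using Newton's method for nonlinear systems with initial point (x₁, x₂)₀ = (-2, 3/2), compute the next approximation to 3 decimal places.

At (-2, 3/2): F = (9.500, 18.500).
Jacobian J = [[-4·x₂^2 - x₂, -8·x₁·x₂ - x₁ - 8·x₂ + 1], [-2·x₂^2, -4·x₁·x₂ + 5]].
At the point, J = [[-10.500, 15.000], [-4.500, 17.000]] (det J = -111.000).
Solving J·Δ = −F gives Δ = (-1.045, -1.365).
Then the next iterate is (x₁, x₂)₁ = (-3.045, 0.135).

(-3.045, 0.135)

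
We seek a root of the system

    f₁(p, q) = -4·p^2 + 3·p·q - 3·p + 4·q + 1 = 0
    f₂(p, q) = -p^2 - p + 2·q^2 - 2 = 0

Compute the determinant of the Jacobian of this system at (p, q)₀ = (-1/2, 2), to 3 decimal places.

J = [[-8·p + 3·q - 3, 3·p + 4], [-2·p - 1, 4·q]].
At the point, J = [[7.000, 2.500], [0.000, 8.000]].
det J = 56.000.

56.000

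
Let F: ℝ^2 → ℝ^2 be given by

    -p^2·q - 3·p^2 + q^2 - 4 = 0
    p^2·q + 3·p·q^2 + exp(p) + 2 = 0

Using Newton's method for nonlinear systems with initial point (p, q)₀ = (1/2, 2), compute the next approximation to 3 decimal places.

(-0.010, 1.653)

At (1/2, 2): F = (-1.250, 10.14872).
Jacobian J = [[-2·p·q - 6·p, -p^2 + 2·q], [2·p·q + 3·q^2 + exp(p), p^2 + 6·p·q]].
At the point, J = [[-5.000, 3.750], [15.64872, 6.250]] (det J = -89.93270).
Solving J·Δ = −F gives Δ = (-0.510, -0.347).
Then the next iterate is (p, q)₁ = (-0.010, 1.653).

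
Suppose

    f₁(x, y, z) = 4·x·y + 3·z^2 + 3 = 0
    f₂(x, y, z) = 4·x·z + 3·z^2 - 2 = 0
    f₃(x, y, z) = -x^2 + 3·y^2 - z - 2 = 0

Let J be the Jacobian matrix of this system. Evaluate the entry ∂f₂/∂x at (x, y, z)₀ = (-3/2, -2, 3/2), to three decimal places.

6.000

∂f₂/∂x = 4·z.
At (-3/2, -2, 3/2) this is 6.000.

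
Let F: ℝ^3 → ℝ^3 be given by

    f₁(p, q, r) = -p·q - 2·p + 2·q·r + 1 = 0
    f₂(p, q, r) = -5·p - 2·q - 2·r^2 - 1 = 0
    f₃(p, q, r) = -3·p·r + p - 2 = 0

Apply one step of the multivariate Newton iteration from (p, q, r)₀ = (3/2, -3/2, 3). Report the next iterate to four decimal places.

(0.7375, -0.8106, 1.2445)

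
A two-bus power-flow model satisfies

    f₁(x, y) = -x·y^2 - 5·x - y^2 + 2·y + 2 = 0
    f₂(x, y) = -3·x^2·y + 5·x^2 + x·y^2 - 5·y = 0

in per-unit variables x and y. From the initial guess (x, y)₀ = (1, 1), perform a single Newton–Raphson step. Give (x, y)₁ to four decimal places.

(0.6957, 0.4130)

At (1, 1): F = (-3.0000, -2.0000).
Jacobian J = [[-y^2 - 5, -2·x·y - 2·y + 2], [-6·x·y + 10·x + y^2, -3·x^2 + 2·x·y - 5]].
At the point, J = [[-6.0000, -2.0000], [5.0000, -6.0000]] (det J = 46.0000).
Solving J·Δ = −F gives Δ = (-0.3043, -0.5870).
Then the next iterate is (x, y)₁ = (0.6957, 0.4130).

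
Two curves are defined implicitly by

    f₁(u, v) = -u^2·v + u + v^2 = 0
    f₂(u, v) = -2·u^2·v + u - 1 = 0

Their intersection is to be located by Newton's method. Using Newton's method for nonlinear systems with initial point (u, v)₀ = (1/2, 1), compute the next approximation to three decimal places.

At (1/2, 1): F = (1.250, -1.000).
Jacobian J = [[-2·u·v + 1, -u^2 + 2·v], [-4·u·v + 1, -2·u^2]].
At the point, J = [[0.000, 1.750], [-1.000, -0.500]] (det J = 1.750).
Solving J·Δ = −F gives Δ = (-0.643, -0.714).
Then the next iterate is (u, v)₁ = (-0.143, 0.286).

(-0.143, 0.286)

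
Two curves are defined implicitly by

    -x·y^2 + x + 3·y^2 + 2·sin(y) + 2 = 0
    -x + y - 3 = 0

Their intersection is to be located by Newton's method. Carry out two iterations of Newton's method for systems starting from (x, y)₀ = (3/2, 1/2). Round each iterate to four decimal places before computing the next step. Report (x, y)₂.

(-2.7111, 0.2889)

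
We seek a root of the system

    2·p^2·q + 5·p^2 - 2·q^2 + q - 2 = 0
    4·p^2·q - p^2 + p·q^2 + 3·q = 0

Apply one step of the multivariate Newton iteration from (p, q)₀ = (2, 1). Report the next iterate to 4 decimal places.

(1.1537, 0.7392)

At (2, 1): F = (25.0000, 17.0000).
Jacobian J = [[4·p·q + 10·p, 2·p^2 - 4·q + 1], [8·p·q - 2·p + q^2, 4·p^2 + 2·p·q + 3]].
At the point, J = [[28.0000, 5.0000], [13.0000, 23.0000]] (det J = 579.0000).
Solving J·Δ = −F gives Δ = (-0.8463, -0.2608).
Then the next iterate is (p, q)₁ = (1.1537, 0.7392).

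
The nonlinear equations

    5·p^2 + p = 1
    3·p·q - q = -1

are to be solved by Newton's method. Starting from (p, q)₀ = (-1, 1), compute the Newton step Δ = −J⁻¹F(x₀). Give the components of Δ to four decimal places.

(0.3333, -0.5000)

At (-1, 1): F = (3.0000, -3.0000).
Jacobian J = [[10·p + 1, 0], [3·q, 3·p - 1]].
At the point, J = [[-9.0000, 0.0000], [3.0000, -4.0000]] (det J = 36.0000).
Solving J·Δ = −F gives Δ = (0.3333, -0.5000).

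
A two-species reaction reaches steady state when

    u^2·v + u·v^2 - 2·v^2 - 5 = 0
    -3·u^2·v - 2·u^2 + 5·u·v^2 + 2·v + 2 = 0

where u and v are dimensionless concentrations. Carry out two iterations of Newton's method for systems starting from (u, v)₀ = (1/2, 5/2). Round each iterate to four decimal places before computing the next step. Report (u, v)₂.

(5.5879, 2.3320)

At (1/2, 5/2): F = (-13.7500, 20.2500).
Jacobian J = [[2·u·v + v^2, u^2 + 2·u·v - 4·v], [-6·u·v - 4·u + 5·v^2, -3·u^2 + 10·u·v + 2]].
At the point, J = [[8.7500, -7.2500], [21.7500, 13.7500]] (det J = 278.0000).
Solving J·Δ = −F gives Δ = (0.1520, -1.7131).
Then the next iterate is (u, v)₁ = (0.6520, 0.7869).
Round to (0.6520, 0.7869) and repeat: F = (-5.500183, 3.738679), J = [[1.645329, -1.696378], [-2.590295, 5.855276]].
Δ = (4.9359, 1.5451), so (u, v)₂ = (5.5879, 2.3320).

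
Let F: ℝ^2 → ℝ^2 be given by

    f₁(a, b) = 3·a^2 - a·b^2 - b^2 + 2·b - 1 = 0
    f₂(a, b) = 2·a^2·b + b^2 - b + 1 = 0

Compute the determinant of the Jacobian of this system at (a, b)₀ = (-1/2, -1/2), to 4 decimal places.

J = [[6·a - b^2, -2·a·b - 2·b + 2], [4·a·b, 2·a^2 + 2·b - 1]].
At the point, J = [[-3.2500, 2.5000], [1.0000, -1.5000]].
det J = 2.3750.

2.3750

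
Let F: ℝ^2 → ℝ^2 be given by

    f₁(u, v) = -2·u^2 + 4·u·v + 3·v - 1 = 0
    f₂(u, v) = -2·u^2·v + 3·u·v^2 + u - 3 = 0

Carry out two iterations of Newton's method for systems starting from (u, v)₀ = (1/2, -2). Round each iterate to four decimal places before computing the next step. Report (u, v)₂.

(-2.9955, 5.1338)

At (1/2, -2): F = (-11.5000, 4.5000).
Jacobian J = [[-4·u + 4·v, 4·u + 3], [-4·u·v + 3·v^2 + 1, -2·u^2 + 6·u·v]].
At the point, J = [[-10.0000, 5.0000], [17.0000, -6.5000]] (det J = -20.0000).
Solving J·Δ = −F gives Δ = (2.6125, 7.5250).
Then the next iterate is (u, v)₁ = (3.1125, 5.5250).
Round to (3.1125, 5.5250) and repeat: F = (64.985938, 178.096922), J = [[9.6500, 15.4500], [23.790625, 83.804063]].
Δ = (-6.1080, -0.3912), so (u, v)₂ = (-2.9955, 5.1338).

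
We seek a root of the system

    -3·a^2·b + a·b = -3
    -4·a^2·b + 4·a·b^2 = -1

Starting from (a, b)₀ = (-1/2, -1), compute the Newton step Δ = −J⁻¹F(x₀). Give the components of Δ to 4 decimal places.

(1.0625, 0.0000)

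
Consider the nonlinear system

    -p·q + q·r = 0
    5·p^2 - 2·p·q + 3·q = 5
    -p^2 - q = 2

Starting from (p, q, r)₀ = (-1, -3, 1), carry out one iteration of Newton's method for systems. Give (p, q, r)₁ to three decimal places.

(1.500, 2.000, 4.833)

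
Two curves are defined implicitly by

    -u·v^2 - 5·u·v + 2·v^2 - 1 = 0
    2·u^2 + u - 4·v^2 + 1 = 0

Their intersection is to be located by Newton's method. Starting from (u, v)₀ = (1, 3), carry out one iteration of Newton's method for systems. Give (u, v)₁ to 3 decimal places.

(0.650, 1.594)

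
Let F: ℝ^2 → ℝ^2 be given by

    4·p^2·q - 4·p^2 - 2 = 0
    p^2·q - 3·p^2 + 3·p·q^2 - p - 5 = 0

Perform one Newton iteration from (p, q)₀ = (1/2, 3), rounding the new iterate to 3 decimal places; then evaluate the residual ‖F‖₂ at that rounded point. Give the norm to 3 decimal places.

1.073

At (1/2, 3): F = (0.000, 8.000).
Jacobian J = [[8·p·q - 8·p, 4·p^2], [2·p·q - 6·p + 3·q^2 - 1, p^2 + 6·p·q]].
At the point, J = [[8.000, 1.000], [26.000, 9.250]] (det J = 48.000).
Solving J·Δ = −F gives Δ = (0.167, -1.333).
Then the next iterate is (p, q)₁ = (0.667, 1.667).
Re-evaluating at (0.667, 1.667): F = (-0.81304, -0.69948), so ‖F‖₂ = 1.073.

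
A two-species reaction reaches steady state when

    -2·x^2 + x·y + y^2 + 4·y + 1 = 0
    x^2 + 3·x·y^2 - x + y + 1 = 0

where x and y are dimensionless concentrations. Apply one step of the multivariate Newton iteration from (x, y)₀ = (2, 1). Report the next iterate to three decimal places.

At (2, 1): F = (0.000, 10.000).
Jacobian J = [[-4·x + y, x + 2·y + 4], [2·x + 3·y^2 - 1, 6·x·y + 1]].
At the point, J = [[-7.000, 8.000], [6.000, 13.000]] (det J = -139.000).
Solving J·Δ = −F gives Δ = (-0.576, -0.504).
Then the next iterate is (x, y)₁ = (1.424, 0.496).

(1.424, 0.496)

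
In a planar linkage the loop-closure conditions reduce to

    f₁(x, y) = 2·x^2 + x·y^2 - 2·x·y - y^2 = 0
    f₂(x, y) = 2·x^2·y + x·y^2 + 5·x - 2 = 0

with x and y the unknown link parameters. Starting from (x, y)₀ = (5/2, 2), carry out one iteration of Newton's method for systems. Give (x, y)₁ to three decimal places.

At (5/2, 2): F = (8.500, 45.500).
Jacobian J = [[4·x + y^2 - 2·y, 2·x·y - 2·x - 2·y], [4·x·y + y^2 + 5, 2·x^2 + 2·x·y]].
At the point, J = [[10.000, 1.000], [29.000, 22.500]] (det J = 196.000).
Solving J·Δ = −F gives Δ = (-0.744, -1.064).
Then the next iterate is (x, y)₁ = (1.756, 0.936).

(1.756, 0.936)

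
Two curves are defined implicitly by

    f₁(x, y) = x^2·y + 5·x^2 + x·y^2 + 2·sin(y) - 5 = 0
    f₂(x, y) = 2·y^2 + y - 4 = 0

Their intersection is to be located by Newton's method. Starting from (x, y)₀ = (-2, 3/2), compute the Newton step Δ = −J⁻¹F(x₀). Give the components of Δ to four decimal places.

(0.8011, -0.2857)

At (-2, 3/2): F = (18.494990, 2.0000).
Jacobian J = [[2·x·y + 10·x + y^2, x^2 + 2·x·y + 2·cos(y)], [0, 4·y + 1]].
At the point, J = [[-23.7500, -1.858526], [0.0000, 7.0000]] (det J = -166.2500).
Solving J·Δ = −F gives Δ = (0.8011, -0.2857).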